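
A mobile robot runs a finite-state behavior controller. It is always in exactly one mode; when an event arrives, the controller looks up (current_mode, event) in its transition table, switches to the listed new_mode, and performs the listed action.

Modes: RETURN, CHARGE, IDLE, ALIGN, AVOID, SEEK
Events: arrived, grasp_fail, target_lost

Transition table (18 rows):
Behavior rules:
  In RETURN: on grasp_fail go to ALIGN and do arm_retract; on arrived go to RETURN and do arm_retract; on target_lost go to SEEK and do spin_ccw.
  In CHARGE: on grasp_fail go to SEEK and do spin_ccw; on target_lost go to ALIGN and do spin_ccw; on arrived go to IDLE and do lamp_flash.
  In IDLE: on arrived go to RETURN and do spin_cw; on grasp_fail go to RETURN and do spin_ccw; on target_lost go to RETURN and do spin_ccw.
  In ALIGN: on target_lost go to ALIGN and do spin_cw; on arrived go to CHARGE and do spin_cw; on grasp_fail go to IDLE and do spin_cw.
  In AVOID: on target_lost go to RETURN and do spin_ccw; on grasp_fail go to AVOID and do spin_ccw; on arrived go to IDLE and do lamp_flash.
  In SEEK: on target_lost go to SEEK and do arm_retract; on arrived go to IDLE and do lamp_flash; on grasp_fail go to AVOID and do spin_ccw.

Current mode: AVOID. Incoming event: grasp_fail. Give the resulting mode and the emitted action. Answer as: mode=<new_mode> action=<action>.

mode=AVOID action=spin_ccw

current mode = AVOID; filter table to that mode:
  (AVOID, target_lost) → (RETURN, spin_ccw)
  (AVOID, grasp_fail) → (AVOID, spin_ccw)  ← event matches
  (AVOID, arrived) → (IDLE, lamp_flash)
event = grasp_fail selects (AVOID, spin_ccw)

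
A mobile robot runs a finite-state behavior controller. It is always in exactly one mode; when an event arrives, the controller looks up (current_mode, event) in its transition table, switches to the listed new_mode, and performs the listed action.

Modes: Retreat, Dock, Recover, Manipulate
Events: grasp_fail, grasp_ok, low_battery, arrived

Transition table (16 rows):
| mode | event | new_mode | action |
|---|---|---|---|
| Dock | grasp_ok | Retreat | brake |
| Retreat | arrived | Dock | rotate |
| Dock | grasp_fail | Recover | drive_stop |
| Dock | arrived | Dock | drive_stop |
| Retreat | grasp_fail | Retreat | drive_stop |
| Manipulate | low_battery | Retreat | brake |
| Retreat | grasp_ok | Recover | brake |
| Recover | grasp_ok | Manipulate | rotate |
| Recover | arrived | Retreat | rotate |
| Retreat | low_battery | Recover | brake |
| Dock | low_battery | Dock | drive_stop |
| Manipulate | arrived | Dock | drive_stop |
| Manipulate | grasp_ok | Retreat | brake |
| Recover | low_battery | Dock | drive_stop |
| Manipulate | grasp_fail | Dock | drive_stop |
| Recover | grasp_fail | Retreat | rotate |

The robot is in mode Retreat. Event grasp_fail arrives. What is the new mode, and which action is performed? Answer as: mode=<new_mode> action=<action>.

current mode = Retreat; filter table to that mode:
  (Retreat, arrived) → (Dock, rotate)
  (Retreat, grasp_fail) → (Retreat, drive_stop)  ← event matches
  (Retreat, grasp_ok) → (Recover, brake)
  (Retreat, low_battery) → (Recover, brake)
event = grasp_fail selects (Retreat, drive_stop)

mode=Retreat action=drive_stop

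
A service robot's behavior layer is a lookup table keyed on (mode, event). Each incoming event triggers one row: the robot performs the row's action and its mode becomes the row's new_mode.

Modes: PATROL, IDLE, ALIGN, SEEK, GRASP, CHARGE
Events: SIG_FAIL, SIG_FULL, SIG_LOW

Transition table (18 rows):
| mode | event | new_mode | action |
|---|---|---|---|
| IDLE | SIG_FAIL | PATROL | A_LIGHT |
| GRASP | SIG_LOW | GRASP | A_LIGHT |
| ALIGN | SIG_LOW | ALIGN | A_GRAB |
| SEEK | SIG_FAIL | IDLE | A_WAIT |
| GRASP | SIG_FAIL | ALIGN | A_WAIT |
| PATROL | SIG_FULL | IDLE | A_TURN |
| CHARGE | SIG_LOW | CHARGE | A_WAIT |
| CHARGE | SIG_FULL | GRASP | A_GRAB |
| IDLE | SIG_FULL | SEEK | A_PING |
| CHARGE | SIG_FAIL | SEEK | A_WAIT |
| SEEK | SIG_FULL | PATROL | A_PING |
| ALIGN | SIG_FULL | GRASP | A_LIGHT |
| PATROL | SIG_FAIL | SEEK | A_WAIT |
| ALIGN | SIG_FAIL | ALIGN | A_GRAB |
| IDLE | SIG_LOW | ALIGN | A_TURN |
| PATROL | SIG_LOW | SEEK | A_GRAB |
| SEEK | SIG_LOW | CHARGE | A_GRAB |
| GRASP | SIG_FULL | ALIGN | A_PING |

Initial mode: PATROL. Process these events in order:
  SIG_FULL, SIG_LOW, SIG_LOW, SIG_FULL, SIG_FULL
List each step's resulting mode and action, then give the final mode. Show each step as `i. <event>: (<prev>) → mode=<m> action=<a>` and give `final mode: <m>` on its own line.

final mode: ALIGN

1. SIG_FULL: (PATROL) → mode=IDLE action=A_TURN
2. SIG_LOW: (IDLE) → mode=ALIGN action=A_TURN
3. SIG_LOW: (ALIGN) → mode=ALIGN action=A_GRAB
4. SIG_FULL: (ALIGN) → mode=GRASP action=A_LIGHT
5. SIG_FULL: (GRASP) → mode=ALIGN action=A_PING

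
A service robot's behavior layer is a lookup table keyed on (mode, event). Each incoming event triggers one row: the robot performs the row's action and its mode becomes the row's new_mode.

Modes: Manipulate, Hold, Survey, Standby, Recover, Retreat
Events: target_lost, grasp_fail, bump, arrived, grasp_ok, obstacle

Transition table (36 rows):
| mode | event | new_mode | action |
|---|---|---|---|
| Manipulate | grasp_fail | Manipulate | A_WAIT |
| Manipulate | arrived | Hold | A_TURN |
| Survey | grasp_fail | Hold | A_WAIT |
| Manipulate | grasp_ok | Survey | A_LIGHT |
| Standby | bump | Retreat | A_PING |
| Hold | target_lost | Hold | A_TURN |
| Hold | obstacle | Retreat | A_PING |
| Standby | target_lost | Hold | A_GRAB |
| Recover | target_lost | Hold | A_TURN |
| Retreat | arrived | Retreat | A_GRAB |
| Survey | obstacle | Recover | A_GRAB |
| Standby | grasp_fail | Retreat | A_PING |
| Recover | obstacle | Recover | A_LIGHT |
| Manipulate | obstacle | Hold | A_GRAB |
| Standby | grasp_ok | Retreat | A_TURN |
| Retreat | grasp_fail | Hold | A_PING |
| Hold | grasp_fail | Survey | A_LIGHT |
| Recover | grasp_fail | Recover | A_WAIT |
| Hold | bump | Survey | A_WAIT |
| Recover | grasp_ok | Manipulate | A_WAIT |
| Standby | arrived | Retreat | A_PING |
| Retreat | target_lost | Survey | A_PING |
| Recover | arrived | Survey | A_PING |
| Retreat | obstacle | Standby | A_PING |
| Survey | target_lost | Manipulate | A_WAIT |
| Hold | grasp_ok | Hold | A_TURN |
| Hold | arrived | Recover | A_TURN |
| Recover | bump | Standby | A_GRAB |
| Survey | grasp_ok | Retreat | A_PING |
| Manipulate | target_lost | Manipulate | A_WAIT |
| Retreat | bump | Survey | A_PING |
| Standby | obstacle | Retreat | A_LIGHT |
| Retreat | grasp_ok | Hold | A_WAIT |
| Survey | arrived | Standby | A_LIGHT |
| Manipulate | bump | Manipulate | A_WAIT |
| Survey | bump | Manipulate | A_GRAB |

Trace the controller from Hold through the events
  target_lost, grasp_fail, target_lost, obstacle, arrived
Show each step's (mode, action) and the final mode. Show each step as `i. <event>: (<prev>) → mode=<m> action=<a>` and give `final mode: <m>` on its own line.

final mode: Recover

1. target_lost: (Hold) → mode=Hold action=A_TURN
2. grasp_fail: (Hold) → mode=Survey action=A_LIGHT
3. target_lost: (Survey) → mode=Manipulate action=A_WAIT
4. obstacle: (Manipulate) → mode=Hold action=A_GRAB
5. arrived: (Hold) → mode=Recover action=A_TURN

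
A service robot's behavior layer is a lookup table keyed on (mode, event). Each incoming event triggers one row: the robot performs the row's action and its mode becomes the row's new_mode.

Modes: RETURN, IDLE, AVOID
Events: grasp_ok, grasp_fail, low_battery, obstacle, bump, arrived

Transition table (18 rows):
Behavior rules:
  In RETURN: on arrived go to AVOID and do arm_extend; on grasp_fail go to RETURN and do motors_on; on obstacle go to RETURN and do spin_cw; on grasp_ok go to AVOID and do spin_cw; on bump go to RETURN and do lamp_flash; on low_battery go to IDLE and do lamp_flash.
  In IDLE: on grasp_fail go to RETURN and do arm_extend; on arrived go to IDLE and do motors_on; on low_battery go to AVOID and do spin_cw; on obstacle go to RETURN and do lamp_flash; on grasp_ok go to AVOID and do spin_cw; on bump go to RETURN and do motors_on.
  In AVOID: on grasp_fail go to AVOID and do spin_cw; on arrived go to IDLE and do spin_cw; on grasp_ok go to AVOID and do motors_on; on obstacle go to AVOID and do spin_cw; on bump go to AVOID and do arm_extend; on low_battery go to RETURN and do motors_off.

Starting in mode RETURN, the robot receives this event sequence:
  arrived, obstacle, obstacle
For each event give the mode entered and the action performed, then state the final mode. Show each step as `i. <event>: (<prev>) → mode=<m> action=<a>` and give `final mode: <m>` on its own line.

final mode: AVOID

1. arrived: (RETURN) → mode=AVOID action=arm_extend
2. obstacle: (AVOID) → mode=AVOID action=spin_cw
3. obstacle: (AVOID) → mode=AVOID action=spin_cw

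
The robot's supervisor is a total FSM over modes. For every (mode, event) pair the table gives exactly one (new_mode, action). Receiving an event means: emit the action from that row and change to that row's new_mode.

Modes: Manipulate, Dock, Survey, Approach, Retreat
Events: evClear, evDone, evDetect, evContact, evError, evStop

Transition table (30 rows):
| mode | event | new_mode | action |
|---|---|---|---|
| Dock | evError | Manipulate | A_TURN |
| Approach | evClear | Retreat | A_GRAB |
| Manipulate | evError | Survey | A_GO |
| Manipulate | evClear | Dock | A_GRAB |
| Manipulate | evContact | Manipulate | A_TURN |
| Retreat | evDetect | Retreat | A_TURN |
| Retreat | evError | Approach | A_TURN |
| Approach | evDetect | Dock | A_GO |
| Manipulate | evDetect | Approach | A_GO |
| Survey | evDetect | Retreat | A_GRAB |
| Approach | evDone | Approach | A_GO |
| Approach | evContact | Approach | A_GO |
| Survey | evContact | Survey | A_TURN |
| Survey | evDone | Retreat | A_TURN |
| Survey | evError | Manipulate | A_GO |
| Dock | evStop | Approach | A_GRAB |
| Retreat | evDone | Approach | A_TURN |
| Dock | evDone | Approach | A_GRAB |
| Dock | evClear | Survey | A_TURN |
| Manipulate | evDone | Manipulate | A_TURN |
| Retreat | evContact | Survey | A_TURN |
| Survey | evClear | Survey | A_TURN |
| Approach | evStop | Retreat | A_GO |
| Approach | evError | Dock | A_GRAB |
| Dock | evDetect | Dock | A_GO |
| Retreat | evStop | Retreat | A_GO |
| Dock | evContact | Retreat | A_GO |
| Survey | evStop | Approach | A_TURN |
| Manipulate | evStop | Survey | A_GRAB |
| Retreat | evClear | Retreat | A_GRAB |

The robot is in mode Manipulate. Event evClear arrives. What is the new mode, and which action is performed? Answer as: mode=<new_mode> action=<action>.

current mode = Manipulate; filter table to that mode:
  (Manipulate, evError) → (Survey, A_GO)
  (Manipulate, evClear) → (Dock, A_GRAB)  ← event matches
  (Manipulate, evContact) → (Manipulate, A_TURN)
  (Manipulate, evDetect) → (Approach, A_GO)
  (Manipulate, evDone) → (Manipulate, A_TURN)
  (Manipulate, evStop) → (Survey, A_GRAB)
event = evClear selects (Dock, A_GRAB)

mode=Dock action=A_GRAB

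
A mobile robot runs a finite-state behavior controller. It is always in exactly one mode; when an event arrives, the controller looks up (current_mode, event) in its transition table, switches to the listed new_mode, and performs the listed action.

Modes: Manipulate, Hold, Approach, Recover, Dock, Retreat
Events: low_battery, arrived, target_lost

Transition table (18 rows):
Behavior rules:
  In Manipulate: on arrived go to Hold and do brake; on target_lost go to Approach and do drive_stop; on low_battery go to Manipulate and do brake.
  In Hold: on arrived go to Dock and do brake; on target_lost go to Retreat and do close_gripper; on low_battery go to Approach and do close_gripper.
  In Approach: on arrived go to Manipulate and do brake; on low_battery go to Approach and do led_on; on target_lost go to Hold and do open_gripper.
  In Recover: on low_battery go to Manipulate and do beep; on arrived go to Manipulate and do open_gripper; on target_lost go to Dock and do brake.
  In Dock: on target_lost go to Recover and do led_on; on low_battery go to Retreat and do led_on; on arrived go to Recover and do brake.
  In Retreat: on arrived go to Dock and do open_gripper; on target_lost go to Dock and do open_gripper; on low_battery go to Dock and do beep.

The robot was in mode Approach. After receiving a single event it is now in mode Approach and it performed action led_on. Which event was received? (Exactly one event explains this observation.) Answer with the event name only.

low_battery

try low_battery: (Approach, low_battery) → (Approach, led_on)  ← matches
try arrived: (Approach, arrived) → (Manipulate, brake)
try target_lost: (Approach, target_lost) → (Hold, open_gripper)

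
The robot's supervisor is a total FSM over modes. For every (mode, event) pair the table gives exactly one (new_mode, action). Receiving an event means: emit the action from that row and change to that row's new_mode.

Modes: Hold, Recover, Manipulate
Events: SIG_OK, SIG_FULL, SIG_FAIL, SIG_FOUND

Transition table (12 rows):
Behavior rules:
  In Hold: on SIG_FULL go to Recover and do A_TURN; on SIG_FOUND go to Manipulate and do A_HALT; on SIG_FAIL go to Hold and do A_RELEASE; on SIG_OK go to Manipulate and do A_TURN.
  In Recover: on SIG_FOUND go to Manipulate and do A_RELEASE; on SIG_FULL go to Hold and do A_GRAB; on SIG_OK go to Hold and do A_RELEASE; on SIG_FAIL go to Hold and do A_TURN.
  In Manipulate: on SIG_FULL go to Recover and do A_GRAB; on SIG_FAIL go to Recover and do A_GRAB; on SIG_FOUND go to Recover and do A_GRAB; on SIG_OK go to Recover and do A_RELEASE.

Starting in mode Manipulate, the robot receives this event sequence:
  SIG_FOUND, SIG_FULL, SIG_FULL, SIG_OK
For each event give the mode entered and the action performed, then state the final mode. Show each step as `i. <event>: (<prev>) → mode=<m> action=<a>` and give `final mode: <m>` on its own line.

final mode: Hold

1. SIG_FOUND: (Manipulate) → mode=Recover action=A_GRAB
2. SIG_FULL: (Recover) → mode=Hold action=A_GRAB
3. SIG_FULL: (Hold) → mode=Recover action=A_TURN
4. SIG_OK: (Recover) → mode=Hold action=A_RELEASE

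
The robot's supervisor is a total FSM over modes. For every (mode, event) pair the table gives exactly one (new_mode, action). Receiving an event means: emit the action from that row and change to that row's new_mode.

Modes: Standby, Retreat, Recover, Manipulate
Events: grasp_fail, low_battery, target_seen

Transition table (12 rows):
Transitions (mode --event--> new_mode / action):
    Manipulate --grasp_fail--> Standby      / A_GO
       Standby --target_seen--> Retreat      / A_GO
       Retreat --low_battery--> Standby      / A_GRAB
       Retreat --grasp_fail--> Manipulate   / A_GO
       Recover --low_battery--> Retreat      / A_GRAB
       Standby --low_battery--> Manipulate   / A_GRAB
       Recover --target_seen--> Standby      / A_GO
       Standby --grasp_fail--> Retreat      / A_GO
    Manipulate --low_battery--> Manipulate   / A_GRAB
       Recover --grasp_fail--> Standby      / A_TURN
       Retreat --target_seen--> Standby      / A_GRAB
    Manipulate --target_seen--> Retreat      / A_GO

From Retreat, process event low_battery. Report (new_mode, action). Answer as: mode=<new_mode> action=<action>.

mode=Standby action=A_GRAB

current mode = Retreat; filter table to that mode:
  (Retreat, low_battery) → (Standby, A_GRAB)  ← event matches
  (Retreat, grasp_fail) → (Manipulate, A_GO)
  (Retreat, target_seen) → (Standby, A_GRAB)
event = low_battery selects (Standby, A_GRAB)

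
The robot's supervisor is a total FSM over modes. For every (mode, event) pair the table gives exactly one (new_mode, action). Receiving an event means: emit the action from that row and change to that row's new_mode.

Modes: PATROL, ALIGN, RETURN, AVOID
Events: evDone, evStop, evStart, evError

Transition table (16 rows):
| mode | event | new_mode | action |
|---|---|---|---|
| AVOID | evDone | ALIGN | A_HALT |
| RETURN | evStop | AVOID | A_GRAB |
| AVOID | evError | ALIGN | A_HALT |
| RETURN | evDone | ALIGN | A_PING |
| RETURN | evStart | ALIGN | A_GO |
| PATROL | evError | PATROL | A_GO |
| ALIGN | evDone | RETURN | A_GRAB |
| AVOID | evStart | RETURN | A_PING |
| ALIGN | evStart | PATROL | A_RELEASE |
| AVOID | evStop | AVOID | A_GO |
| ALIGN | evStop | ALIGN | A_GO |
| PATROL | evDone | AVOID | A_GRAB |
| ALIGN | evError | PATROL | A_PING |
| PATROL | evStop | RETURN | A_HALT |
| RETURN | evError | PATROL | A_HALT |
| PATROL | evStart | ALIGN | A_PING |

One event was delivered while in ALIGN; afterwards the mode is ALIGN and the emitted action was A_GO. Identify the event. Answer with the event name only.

try evDone: (ALIGN, evDone) → (RETURN, A_GRAB)
try evStop: (ALIGN, evStop) → (ALIGN, A_GO)  ← matches
try evStart: (ALIGN, evStart) → (PATROL, A_RELEASE)
try evError: (ALIGN, evError) → (PATROL, A_PING)

evStop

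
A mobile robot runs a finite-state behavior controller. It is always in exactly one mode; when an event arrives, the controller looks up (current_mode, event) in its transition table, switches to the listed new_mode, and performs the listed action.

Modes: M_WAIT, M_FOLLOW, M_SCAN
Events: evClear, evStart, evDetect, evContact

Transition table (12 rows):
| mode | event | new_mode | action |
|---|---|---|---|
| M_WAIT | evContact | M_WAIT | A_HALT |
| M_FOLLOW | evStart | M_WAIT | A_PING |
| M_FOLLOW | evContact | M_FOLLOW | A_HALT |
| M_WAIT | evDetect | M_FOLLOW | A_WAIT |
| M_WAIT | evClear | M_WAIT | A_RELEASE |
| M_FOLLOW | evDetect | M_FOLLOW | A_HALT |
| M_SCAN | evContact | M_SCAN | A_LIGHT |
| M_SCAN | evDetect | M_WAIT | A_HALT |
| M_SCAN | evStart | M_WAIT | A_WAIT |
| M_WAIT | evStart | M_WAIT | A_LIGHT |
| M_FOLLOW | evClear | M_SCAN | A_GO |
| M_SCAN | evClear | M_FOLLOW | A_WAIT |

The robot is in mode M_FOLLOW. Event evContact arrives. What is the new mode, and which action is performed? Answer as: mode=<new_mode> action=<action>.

current mode = M_FOLLOW; filter table to that mode:
  (M_FOLLOW, evStart) → (M_WAIT, A_PING)
  (M_FOLLOW, evContact) → (M_FOLLOW, A_HALT)  ← event matches
  (M_FOLLOW, evDetect) → (M_FOLLOW, A_HALT)
  (M_FOLLOW, evClear) → (M_SCAN, A_GO)
event = evContact selects (M_FOLLOW, A_HALT)

mode=M_FOLLOW action=A_HALT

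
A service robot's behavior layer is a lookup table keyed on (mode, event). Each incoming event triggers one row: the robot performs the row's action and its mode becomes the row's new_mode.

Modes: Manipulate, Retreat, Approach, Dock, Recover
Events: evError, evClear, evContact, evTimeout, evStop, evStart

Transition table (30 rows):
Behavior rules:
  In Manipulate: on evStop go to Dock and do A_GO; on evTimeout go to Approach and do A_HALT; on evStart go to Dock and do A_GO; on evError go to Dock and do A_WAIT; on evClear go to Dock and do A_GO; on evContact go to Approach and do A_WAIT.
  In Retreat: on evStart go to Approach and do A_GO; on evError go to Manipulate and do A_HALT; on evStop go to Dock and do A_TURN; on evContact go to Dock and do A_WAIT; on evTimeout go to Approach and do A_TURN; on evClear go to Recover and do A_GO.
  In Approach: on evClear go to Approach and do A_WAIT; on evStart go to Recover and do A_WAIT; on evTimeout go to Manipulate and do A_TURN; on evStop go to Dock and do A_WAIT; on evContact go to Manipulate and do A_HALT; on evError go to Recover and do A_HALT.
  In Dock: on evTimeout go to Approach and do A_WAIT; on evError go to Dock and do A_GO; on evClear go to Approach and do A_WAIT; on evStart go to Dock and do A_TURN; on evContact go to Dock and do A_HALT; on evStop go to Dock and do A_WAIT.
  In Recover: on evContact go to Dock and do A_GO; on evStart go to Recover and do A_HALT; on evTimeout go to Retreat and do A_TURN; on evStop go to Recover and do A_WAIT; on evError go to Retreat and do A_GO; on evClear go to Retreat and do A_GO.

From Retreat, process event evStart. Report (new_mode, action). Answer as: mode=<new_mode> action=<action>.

current mode = Retreat; filter table to that mode:
  (Retreat, evStart) → (Approach, A_GO)  ← event matches
  (Retreat, evError) → (Manipulate, A_HALT)
  (Retreat, evStop) → (Dock, A_TURN)
  (Retreat, evContact) → (Dock, A_WAIT)
  (Retreat, evTimeout) → (Approach, A_TURN)
  (Retreat, evClear) → (Recover, A_GO)
event = evStart selects (Approach, A_GO)

mode=Approach action=A_GO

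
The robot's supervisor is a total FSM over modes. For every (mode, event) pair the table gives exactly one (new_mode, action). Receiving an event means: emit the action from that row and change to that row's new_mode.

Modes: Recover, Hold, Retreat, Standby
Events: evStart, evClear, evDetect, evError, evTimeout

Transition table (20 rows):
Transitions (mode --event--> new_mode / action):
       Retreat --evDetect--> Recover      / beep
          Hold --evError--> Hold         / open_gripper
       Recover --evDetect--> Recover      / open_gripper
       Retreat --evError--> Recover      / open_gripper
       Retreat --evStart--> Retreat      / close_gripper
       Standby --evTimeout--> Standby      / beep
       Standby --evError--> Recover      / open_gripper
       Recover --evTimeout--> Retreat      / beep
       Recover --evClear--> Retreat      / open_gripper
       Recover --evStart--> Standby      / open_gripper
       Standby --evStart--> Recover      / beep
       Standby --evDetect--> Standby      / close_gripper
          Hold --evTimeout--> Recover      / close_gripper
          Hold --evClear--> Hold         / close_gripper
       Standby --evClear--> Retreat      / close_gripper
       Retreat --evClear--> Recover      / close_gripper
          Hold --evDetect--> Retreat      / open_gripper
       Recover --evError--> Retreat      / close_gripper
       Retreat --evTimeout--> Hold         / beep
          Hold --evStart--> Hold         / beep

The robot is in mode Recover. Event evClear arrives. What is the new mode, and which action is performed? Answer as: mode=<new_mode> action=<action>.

mode=Retreat action=open_gripper

current mode = Recover; filter table to that mode:
  (Recover, evDetect) → (Recover, open_gripper)
  (Recover, evTimeout) → (Retreat, beep)
  (Recover, evClear) → (Retreat, open_gripper)  ← event matches
  (Recover, evStart) → (Standby, open_gripper)
  (Recover, evError) → (Retreat, close_gripper)
event = evClear selects (Retreat, open_gripper)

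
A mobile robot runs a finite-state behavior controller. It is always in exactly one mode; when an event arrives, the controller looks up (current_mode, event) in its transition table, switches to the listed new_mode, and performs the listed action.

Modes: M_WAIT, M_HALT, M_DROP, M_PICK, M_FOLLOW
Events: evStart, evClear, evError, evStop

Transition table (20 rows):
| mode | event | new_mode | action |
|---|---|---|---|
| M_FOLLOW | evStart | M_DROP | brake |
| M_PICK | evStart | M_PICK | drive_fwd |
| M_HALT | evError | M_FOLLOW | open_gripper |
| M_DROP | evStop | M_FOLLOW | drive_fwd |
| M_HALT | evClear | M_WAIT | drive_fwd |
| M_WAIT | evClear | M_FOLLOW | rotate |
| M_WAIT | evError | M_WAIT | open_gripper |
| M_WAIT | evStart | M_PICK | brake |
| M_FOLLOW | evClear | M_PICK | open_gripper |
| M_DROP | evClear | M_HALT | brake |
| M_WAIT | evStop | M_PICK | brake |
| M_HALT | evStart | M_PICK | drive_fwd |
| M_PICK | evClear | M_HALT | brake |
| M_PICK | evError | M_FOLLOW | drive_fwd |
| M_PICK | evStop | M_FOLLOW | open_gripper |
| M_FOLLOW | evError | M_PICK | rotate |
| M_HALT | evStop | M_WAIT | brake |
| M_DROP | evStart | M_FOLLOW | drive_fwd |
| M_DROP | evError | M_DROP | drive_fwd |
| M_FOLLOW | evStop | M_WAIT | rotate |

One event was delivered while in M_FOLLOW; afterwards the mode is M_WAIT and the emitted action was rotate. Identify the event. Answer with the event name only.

evStop

try evStart: (M_FOLLOW, evStart) → (M_DROP, brake)
try evClear: (M_FOLLOW, evClear) → (M_PICK, open_gripper)
try evError: (M_FOLLOW, evError) → (M_PICK, rotate)
try evStop: (M_FOLLOW, evStop) → (M_WAIT, rotate)  ← matches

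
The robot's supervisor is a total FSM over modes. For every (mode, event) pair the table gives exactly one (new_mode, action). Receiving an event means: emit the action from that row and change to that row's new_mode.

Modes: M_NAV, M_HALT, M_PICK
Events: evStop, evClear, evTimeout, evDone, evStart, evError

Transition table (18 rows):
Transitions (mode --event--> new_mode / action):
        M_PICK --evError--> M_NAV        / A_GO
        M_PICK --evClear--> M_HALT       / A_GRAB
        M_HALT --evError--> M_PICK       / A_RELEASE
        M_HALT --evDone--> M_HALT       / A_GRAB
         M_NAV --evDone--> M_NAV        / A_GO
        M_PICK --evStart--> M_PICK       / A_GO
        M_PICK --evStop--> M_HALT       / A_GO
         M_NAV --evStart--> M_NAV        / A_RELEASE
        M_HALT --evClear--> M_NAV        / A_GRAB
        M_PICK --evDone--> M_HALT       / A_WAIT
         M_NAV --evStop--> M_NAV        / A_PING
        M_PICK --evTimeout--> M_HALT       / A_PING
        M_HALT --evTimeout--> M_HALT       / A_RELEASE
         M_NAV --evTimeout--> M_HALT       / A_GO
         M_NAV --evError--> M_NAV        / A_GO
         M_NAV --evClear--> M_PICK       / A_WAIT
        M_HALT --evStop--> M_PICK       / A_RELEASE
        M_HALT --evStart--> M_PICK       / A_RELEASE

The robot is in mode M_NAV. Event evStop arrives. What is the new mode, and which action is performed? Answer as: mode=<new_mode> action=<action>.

current mode = M_NAV; filter table to that mode:
  (M_NAV, evDone) → (M_NAV, A_GO)
  (M_NAV, evStart) → (M_NAV, A_RELEASE)
  (M_NAV, evStop) → (M_NAV, A_PING)  ← event matches
  (M_NAV, evTimeout) → (M_HALT, A_GO)
  (M_NAV, evError) → (M_NAV, A_GO)
  (M_NAV, evClear) → (M_PICK, A_WAIT)
event = evStop selects (M_NAV, A_PING)

mode=M_NAV action=A_PING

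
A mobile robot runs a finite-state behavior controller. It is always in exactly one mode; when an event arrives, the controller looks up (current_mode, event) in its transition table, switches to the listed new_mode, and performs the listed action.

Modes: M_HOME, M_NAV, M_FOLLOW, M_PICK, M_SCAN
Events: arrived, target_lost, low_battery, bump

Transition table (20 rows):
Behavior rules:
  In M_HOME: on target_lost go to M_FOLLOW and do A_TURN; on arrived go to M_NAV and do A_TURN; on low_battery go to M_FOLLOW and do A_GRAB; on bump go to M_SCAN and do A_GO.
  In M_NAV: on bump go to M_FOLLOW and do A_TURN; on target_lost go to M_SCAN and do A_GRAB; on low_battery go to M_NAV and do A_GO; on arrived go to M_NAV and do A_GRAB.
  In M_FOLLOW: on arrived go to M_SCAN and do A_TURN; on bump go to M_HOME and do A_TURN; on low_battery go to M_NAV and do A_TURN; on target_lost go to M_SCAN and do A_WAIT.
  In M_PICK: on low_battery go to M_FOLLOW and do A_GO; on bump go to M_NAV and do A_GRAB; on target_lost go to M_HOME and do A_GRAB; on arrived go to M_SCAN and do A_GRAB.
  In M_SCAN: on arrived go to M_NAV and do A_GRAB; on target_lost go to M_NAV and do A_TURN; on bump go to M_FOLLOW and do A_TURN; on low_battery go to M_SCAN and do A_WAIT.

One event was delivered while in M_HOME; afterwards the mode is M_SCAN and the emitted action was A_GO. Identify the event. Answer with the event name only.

bump

try arrived: (M_HOME, arrived) → (M_NAV, A_TURN)
try target_lost: (M_HOME, target_lost) → (M_FOLLOW, A_TURN)
try low_battery: (M_HOME, low_battery) → (M_FOLLOW, A_GRAB)
try bump: (M_HOME, bump) → (M_SCAN, A_GO)  ← matches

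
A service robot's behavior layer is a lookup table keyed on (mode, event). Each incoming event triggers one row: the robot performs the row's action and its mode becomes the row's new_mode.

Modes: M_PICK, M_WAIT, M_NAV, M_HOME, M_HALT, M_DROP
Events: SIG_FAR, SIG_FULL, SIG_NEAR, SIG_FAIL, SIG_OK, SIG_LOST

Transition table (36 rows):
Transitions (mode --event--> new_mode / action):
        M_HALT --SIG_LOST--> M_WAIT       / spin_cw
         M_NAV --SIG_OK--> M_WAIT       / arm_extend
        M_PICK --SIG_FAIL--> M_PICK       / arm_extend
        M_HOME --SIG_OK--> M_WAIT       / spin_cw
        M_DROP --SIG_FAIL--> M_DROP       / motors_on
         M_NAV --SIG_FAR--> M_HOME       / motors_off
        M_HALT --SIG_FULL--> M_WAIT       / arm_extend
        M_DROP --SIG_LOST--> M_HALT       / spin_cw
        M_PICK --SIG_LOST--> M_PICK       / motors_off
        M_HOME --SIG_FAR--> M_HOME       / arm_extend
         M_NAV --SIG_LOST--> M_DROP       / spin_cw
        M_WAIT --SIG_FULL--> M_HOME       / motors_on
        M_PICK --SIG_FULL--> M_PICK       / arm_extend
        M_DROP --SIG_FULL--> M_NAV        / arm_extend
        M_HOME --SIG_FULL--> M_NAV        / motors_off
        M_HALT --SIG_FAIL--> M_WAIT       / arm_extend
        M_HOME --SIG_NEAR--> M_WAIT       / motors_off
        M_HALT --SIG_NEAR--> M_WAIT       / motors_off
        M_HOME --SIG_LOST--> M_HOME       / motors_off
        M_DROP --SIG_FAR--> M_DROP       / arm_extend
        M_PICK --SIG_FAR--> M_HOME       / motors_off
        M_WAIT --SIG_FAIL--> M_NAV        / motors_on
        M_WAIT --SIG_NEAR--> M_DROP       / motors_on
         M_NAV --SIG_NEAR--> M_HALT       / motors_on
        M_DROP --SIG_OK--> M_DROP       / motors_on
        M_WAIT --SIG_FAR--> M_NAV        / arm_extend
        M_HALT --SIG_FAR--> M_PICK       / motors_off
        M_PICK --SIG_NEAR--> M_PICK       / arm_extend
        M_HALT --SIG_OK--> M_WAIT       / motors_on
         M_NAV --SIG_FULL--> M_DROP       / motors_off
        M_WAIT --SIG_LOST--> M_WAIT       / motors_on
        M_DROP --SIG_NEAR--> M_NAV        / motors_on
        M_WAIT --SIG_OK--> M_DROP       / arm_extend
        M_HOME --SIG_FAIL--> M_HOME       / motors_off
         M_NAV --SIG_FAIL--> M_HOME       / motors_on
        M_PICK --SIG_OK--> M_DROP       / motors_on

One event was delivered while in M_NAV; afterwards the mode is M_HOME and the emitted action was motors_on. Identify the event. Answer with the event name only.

SIG_FAIL

try SIG_FAR: (M_NAV, SIG_FAR) → (M_HOME, motors_off)
try SIG_FULL: (M_NAV, SIG_FULL) → (M_DROP, motors_off)
try SIG_NEAR: (M_NAV, SIG_NEAR) → (M_HALT, motors_on)
try SIG_FAIL: (M_NAV, SIG_FAIL) → (M_HOME, motors_on)  ← matches
try SIG_OK: (M_NAV, SIG_OK) → (M_WAIT, arm_extend)
try SIG_LOST: (M_NAV, SIG_LOST) → (M_DROP, spin_cw)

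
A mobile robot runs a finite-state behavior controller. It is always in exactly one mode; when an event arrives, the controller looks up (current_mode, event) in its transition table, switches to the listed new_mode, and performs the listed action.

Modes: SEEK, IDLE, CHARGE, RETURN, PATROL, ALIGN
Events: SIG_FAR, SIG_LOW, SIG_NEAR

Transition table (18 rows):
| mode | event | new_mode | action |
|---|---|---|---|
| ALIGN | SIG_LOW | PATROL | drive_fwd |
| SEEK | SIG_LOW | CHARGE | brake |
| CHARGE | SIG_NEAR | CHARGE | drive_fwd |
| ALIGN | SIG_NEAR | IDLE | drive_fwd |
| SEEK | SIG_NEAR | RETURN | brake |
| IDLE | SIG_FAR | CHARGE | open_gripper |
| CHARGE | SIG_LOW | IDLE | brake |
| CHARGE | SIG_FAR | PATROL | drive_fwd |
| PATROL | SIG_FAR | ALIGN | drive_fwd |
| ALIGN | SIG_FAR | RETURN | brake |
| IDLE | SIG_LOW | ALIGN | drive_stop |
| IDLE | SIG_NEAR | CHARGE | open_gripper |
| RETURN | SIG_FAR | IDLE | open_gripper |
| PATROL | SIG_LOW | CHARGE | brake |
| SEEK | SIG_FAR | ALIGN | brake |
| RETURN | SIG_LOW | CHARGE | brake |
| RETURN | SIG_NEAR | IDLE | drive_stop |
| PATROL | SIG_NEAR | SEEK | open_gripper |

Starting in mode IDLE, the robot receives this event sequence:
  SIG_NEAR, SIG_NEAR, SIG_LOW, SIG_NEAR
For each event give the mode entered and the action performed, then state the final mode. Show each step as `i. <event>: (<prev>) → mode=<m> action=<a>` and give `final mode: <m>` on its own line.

1. SIG_NEAR: (IDLE) → mode=CHARGE action=open_gripper
2. SIG_NEAR: (CHARGE) → mode=CHARGE action=drive_fwd
3. SIG_LOW: (CHARGE) → mode=IDLE action=brake
4. SIG_NEAR: (IDLE) → mode=CHARGE action=open_gripper

final mode: CHARGE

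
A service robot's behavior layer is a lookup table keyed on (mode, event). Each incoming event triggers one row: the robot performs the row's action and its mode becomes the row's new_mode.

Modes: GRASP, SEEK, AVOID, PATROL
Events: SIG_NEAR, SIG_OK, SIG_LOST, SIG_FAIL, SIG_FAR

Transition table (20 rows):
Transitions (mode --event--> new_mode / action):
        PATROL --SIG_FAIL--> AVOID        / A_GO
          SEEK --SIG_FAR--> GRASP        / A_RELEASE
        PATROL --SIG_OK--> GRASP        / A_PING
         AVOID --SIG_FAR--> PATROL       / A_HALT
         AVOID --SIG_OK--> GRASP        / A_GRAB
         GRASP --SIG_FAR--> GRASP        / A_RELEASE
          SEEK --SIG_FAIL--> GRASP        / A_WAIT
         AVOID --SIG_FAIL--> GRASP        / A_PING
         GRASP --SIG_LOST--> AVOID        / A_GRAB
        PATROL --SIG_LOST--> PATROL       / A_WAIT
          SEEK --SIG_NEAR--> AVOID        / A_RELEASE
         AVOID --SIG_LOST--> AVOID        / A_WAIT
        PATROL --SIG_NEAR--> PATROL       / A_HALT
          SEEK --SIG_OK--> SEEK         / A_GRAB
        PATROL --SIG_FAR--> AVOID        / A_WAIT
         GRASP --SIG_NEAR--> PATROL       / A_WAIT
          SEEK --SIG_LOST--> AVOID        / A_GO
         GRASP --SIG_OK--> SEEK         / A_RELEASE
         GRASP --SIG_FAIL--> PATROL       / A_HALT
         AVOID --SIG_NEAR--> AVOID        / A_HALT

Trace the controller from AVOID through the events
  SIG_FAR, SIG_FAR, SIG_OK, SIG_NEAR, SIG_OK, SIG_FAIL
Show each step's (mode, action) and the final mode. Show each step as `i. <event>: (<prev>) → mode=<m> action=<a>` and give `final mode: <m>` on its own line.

final mode: PATROL

1. SIG_FAR: (AVOID) → mode=PATROL action=A_HALT
2. SIG_FAR: (PATROL) → mode=AVOID action=A_WAIT
3. SIG_OK: (AVOID) → mode=GRASP action=A_GRAB
4. SIG_NEAR: (GRASP) → mode=PATROL action=A_WAIT
5. SIG_OK: (PATROL) → mode=GRASP action=A_PING
6. SIG_FAIL: (GRASP) → mode=PATROL action=A_HALT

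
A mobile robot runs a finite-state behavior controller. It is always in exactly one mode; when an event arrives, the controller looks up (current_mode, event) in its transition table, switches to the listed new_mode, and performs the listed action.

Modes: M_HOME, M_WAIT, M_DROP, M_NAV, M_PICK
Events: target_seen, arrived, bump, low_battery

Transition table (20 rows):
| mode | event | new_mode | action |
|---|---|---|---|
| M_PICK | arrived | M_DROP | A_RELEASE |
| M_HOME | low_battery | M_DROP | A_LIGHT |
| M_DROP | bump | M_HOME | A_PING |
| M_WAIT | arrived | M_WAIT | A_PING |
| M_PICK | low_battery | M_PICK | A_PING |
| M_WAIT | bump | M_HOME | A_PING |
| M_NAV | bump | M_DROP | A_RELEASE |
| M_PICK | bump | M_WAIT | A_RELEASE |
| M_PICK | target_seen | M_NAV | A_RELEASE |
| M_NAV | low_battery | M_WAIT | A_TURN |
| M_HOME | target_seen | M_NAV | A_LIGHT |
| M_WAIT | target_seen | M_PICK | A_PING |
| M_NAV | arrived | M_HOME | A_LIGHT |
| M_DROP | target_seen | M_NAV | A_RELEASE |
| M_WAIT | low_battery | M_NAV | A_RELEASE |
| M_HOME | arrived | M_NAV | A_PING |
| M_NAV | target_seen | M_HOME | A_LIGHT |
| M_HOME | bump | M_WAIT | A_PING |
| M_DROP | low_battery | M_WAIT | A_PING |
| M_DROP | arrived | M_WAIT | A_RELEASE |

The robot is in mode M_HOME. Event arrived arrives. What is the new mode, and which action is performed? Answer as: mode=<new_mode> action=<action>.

current mode = M_HOME; filter table to that mode:
  (M_HOME, low_battery) → (M_DROP, A_LIGHT)
  (M_HOME, target_seen) → (M_NAV, A_LIGHT)
  (M_HOME, arrived) → (M_NAV, A_PING)  ← event matches
  (M_HOME, bump) → (M_WAIT, A_PING)
event = arrived selects (M_NAV, A_PING)

mode=M_NAV action=A_PING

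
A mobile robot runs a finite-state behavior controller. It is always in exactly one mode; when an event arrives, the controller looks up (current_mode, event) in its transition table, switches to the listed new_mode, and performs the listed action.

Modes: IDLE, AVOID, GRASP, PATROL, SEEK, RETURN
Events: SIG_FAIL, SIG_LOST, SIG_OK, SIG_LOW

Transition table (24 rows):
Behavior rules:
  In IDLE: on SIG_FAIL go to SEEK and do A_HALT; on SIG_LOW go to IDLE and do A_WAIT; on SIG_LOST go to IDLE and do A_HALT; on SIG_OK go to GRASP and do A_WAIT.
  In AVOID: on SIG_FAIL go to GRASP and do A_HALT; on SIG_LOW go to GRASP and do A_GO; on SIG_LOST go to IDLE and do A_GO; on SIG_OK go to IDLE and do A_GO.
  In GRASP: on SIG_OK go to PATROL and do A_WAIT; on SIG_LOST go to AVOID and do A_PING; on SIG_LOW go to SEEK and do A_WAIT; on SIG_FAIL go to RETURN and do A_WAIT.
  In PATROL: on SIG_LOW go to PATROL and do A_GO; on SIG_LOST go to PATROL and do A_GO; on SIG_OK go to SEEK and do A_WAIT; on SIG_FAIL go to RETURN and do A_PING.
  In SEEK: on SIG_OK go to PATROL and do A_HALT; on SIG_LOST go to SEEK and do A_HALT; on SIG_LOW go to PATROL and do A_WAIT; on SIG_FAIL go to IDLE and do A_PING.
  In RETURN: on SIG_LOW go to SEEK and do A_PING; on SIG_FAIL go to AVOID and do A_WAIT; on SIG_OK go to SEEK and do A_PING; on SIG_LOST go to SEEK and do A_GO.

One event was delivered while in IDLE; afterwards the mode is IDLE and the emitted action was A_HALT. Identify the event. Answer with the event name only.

SIG_LOST

try SIG_FAIL: (IDLE, SIG_FAIL) → (SEEK, A_HALT)
try SIG_LOST: (IDLE, SIG_LOST) → (IDLE, A_HALT)  ← matches
try SIG_OK: (IDLE, SIG_OK) → (GRASP, A_WAIT)
try SIG_LOW: (IDLE, SIG_LOW) → (IDLE, A_WAIT)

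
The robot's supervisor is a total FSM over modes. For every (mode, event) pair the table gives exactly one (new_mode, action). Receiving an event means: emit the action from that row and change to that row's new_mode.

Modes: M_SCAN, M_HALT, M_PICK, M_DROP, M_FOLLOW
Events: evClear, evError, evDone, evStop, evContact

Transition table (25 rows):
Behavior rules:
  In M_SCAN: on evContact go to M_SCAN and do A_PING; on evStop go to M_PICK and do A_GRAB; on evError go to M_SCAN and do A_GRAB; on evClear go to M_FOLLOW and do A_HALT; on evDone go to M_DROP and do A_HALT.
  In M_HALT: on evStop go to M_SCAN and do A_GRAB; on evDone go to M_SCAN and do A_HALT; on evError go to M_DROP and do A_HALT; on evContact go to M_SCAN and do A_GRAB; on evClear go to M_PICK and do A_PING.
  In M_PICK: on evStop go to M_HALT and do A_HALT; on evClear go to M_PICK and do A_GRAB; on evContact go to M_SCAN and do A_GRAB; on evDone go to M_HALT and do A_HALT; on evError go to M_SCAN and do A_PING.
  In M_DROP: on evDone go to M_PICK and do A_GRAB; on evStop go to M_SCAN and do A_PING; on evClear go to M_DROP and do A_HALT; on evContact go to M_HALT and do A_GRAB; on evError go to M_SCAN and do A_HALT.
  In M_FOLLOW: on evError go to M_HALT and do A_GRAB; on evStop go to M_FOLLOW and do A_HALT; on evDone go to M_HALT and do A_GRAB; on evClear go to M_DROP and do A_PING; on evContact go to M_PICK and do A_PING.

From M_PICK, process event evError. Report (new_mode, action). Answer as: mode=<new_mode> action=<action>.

mode=M_SCAN action=A_PING

current mode = M_PICK; filter table to that mode:
  (M_PICK, evStop) → (M_HALT, A_HALT)
  (M_PICK, evClear) → (M_PICK, A_GRAB)
  (M_PICK, evContact) → (M_SCAN, A_GRAB)
  (M_PICK, evDone) → (M_HALT, A_HALT)
  (M_PICK, evError) → (M_SCAN, A_PING)  ← event matches
event = evError selects (M_SCAN, A_PING)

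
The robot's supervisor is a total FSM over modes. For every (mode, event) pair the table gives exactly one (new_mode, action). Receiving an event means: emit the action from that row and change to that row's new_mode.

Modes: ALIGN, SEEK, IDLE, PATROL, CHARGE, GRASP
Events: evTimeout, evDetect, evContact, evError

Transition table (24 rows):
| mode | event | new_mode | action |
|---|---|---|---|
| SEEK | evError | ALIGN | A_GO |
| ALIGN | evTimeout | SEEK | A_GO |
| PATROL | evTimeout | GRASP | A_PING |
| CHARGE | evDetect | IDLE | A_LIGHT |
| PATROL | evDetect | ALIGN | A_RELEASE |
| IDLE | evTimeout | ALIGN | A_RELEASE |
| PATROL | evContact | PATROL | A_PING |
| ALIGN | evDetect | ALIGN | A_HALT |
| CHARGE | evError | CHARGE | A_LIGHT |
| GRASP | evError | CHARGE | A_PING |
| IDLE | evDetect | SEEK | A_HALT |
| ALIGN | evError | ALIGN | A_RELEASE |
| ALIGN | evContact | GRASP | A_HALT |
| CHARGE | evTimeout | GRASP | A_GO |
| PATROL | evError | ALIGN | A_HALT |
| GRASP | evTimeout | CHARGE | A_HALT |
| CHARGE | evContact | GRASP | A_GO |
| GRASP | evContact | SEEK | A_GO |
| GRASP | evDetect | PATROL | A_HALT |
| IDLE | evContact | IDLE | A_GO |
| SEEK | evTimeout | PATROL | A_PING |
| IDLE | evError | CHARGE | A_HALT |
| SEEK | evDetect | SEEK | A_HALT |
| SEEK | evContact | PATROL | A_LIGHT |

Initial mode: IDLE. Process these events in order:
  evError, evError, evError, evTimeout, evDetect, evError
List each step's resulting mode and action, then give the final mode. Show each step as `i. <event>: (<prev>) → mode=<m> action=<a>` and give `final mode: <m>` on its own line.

1. evError: (IDLE) → mode=CHARGE action=A_HALT
2. evError: (CHARGE) → mode=CHARGE action=A_LIGHT
3. evError: (CHARGE) → mode=CHARGE action=A_LIGHT
4. evTimeout: (CHARGE) → mode=GRASP action=A_GO
5. evDetect: (GRASP) → mode=PATROL action=A_HALT
6. evError: (PATROL) → mode=ALIGN action=A_HALT

final mode: ALIGN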